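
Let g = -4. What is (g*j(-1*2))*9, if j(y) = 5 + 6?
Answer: -396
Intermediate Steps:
j(y) = 11
(g*j(-1*2))*9 = -4*11*9 = -44*9 = -396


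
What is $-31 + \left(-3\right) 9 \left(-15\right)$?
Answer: $374$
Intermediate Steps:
$-31 + \left(-3\right) 9 \left(-15\right) = -31 - -405 = -31 + 405 = 374$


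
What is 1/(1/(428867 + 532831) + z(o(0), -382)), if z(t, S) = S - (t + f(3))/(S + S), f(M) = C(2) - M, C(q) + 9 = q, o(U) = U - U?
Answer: -91842159/35084906765 ≈ -0.0026177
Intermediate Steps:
o(U) = 0
C(q) = -9 + q
f(M) = -7 - M (f(M) = (-9 + 2) - M = -7 - M)
z(t, S) = S - (-10 + t)/(2*S) (z(t, S) = S - (t + (-7 - 1*3))/(S + S) = S - (t + (-7 - 3))/(2*S) = S - (t - 10)*1/(2*S) = S - (-10 + t)*1/(2*S) = S - (-10 + t)/(2*S))
1/(1/(428867 + 532831) + z(o(0), -382)) = 1/(1/(428867 + 532831) + (5 + (-382)**2 - 1/2*0)/(-382)) = 1/(1/961698 - (5 + 145924 + 0)/382) = 1/(1/961698 - 1/382*145929) = 1/(1/961698 - 145929/382) = 1/(-35084906765/91842159) = -91842159/35084906765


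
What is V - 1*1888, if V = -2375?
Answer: -4263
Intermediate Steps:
V - 1*1888 = -2375 - 1*1888 = -2375 - 1888 = -4263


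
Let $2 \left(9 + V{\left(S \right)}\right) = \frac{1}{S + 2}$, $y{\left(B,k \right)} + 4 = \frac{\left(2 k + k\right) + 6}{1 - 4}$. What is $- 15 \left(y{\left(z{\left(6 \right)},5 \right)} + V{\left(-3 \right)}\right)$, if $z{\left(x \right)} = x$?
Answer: $\frac{615}{2} \approx 307.5$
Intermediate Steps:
$y{\left(B,k \right)} = -6 - k$ ($y{\left(B,k \right)} = -4 + \frac{\left(2 k + k\right) + 6}{1 - 4} = -4 + \frac{3 k + 6}{-3} = -4 + \left(6 + 3 k\right) \left(- \frac{1}{3}\right) = -4 - \left(2 + k\right) = -6 - k$)
$V{\left(S \right)} = -9 + \frac{1}{2 \left(2 + S\right)}$ ($V{\left(S \right)} = -9 + \frac{1}{2 \left(S + 2\right)} = -9 + \frac{1}{2 \left(2 + S\right)}$)
$- 15 \left(y{\left(z{\left(6 \right)},5 \right)} + V{\left(-3 \right)}\right) = - 15 \left(\left(-6 - 5\right) + \frac{-35 - -54}{2 \left(2 - 3\right)}\right) = - 15 \left(\left(-6 - 5\right) + \frac{-35 + 54}{2 \left(-1\right)}\right) = - 15 \left(-11 + \frac{1}{2} \left(-1\right) 19\right) = - 15 \left(-11 - \frac{19}{2}\right) = \left(-15\right) \left(- \frac{41}{2}\right) = \frac{615}{2}$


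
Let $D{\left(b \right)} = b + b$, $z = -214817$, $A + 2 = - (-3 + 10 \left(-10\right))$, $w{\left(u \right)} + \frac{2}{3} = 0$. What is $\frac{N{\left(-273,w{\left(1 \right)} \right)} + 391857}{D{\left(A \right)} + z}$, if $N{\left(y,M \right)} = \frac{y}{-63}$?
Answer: $- \frac{1175584}{643845} \approx -1.8259$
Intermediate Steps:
$w{\left(u \right)} = - \frac{2}{3}$ ($w{\left(u \right)} = - \frac{2}{3} + 0 = - \frac{2}{3}$)
$A = 101$ ($A = -2 - \left(-3 + 10 \left(-10\right)\right) = -2 - \left(-3 - 100\right) = -2 - -103 = -2 + 103 = 101$)
$N{\left(y,M \right)} = - \frac{y}{63}$ ($N{\left(y,M \right)} = y \left(- \frac{1}{63}\right) = - \frac{y}{63}$)
$D{\left(b \right)} = 2 b$
$\frac{N{\left(-273,w{\left(1 \right)} \right)} + 391857}{D{\left(A \right)} + z} = \frac{\left(- \frac{1}{63}\right) \left(-273\right) + 391857}{2 \cdot 101 - 214817} = \frac{\frac{13}{3} + 391857}{202 - 214817} = \frac{1175584}{3 \left(-214615\right)} = \frac{1175584}{3} \left(- \frac{1}{214615}\right) = - \frac{1175584}{643845}$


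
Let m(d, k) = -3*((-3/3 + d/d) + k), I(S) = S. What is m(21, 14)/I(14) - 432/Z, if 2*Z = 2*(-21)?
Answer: 123/7 ≈ 17.571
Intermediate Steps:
m(d, k) = -3*k (m(d, k) = -3*((-3*1/3 + 1) + k) = -3*((-1 + 1) + k) = -3*(0 + k) = -3*k)
Z = -21 (Z = (2*(-21))/2 = (1/2)*(-42) = -21)
m(21, 14)/I(14) - 432/Z = -3*14/14 - 432/(-21) = -42*1/14 - 432*(-1/21) = -3 + 144/7 = 123/7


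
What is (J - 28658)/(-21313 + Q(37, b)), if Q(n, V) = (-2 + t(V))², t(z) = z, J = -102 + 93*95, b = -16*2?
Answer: 19925/20157 ≈ 0.98849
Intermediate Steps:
b = -32
J = 8733 (J = -102 + 8835 = 8733)
Q(n, V) = (-2 + V)²
(J - 28658)/(-21313 + Q(37, b)) = (8733 - 28658)/(-21313 + (-2 - 32)²) = -19925/(-21313 + (-34)²) = -19925/(-21313 + 1156) = -19925/(-20157) = -19925*(-1/20157) = 19925/20157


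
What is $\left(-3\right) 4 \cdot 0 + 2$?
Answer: $2$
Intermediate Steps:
$\left(-3\right) 4 \cdot 0 + 2 = \left(-12\right) 0 + 2 = 0 + 2 = 2$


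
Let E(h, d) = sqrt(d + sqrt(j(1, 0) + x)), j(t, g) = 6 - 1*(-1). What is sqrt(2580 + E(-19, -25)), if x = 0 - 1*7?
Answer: sqrt(2580 + 5*I) ≈ 50.794 + 0.0492*I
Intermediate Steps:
x = -7 (x = 0 - 7 = -7)
j(t, g) = 7 (j(t, g) = 6 + 1 = 7)
E(h, d) = sqrt(d) (E(h, d) = sqrt(d + sqrt(7 - 7)) = sqrt(d + sqrt(0)) = sqrt(d + 0) = sqrt(d))
sqrt(2580 + E(-19, -25)) = sqrt(2580 + sqrt(-25)) = sqrt(2580 + 5*I)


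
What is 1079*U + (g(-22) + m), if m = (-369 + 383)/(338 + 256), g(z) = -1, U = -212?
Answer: -67938446/297 ≈ -2.2875e+5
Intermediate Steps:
m = 7/297 (m = 14/594 = 14*(1/594) = 7/297 ≈ 0.023569)
1079*U + (g(-22) + m) = 1079*(-212) + (-1 + 7/297) = -228748 - 290/297 = -67938446/297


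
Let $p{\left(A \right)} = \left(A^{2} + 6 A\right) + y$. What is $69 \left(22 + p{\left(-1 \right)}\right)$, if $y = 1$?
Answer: $1242$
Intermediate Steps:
$p{\left(A \right)} = 1 + A^{2} + 6 A$ ($p{\left(A \right)} = \left(A^{2} + 6 A\right) + 1 = 1 + A^{2} + 6 A$)
$69 \left(22 + p{\left(-1 \right)}\right) = 69 \left(22 + \left(1 + \left(-1\right)^{2} + 6 \left(-1\right)\right)\right) = 69 \left(22 + \left(1 + 1 - 6\right)\right) = 69 \left(22 - 4\right) = 69 \cdot 18 = 1242$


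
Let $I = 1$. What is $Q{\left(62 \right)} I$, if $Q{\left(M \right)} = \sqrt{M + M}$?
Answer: $2 \sqrt{31} \approx 11.136$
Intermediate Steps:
$Q{\left(M \right)} = \sqrt{2} \sqrt{M}$ ($Q{\left(M \right)} = \sqrt{2 M} = \sqrt{2} \sqrt{M}$)
$Q{\left(62 \right)} I = \sqrt{2} \sqrt{62} \cdot 1 = 2 \sqrt{31} \cdot 1 = 2 \sqrt{31}$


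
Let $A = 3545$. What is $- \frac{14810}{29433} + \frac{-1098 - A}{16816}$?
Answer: $- \frac{385702379}{494945328} \approx -0.77928$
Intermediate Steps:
$- \frac{14810}{29433} + \frac{-1098 - A}{16816} = - \frac{14810}{29433} + \frac{-1098 - 3545}{16816} = \left(-14810\right) \frac{1}{29433} + \left(-1098 - 3545\right) \frac{1}{16816} = - \frac{14810}{29433} - \frac{4643}{16816} = - \frac{385702379}{494945328}$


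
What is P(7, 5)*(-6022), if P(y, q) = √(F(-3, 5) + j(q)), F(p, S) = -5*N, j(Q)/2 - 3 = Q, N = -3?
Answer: -6022*√31 ≈ -33529.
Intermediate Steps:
j(Q) = 6 + 2*Q
F(p, S) = 15 (F(p, S) = -5*(-3) = 15)
P(y, q) = √(21 + 2*q) (P(y, q) = √(15 + (6 + 2*q)) = √(21 + 2*q))
P(7, 5)*(-6022) = √(21 + 2*5)*(-6022) = √(21 + 10)*(-6022) = √31*(-6022) = -6022*√31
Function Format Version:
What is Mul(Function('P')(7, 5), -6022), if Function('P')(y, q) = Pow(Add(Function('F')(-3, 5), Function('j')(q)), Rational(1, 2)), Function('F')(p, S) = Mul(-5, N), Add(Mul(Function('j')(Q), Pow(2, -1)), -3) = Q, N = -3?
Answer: Mul(-6022, Pow(31, Rational(1, 2))) ≈ -33529.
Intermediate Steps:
Function('j')(Q) = Add(6, Mul(2, Q))
Function('F')(p, S) = 15 (Function('F')(p, S) = Mul(-5, -3) = 15)
Function('P')(y, q) = Pow(Add(21, Mul(2, q)), Rational(1, 2)) (Function('P')(y, q) = Pow(Add(15, Add(6, Mul(2, q))), Rational(1, 2)) = Pow(Add(21, Mul(2, q)), Rational(1, 2)))
Mul(Function('P')(7, 5), -6022) = Mul(Pow(Add(21, Mul(2, 5)), Rational(1, 2)), -6022) = Mul(Pow(Add(21, 10), Rational(1, 2)), -6022) = Mul(Pow(31, Rational(1, 2)), -6022) = Mul(-6022, Pow(31, Rational(1, 2)))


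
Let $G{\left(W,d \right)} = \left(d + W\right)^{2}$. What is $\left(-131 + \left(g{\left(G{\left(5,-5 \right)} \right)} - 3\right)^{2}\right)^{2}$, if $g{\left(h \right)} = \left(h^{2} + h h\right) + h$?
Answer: $14884$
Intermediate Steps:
$G{\left(W,d \right)} = \left(W + d\right)^{2}$
$g{\left(h \right)} = h + 2 h^{2}$ ($g{\left(h \right)} = \left(h^{2} + h^{2}\right) + h = 2 h^{2} + h = h + 2 h^{2}$)
$\left(-131 + \left(g{\left(G{\left(5,-5 \right)} \right)} - 3\right)^{2}\right)^{2} = \left(-131 + \left(\left(5 - 5\right)^{2} \left(1 + 2 \left(5 - 5\right)^{2}\right) - 3\right)^{2}\right)^{2} = \left(-131 + \left(0^{2} \left(1 + 2 \cdot 0^{2}\right) - 3\right)^{2}\right)^{2} = \left(-131 + \left(0 \left(1 + 2 \cdot 0\right) - 3\right)^{2}\right)^{2} = \left(-131 + \left(0 \left(1 + 0\right) - 3\right)^{2}\right)^{2} = \left(-131 + \left(0 \cdot 1 - 3\right)^{2}\right)^{2} = \left(-131 + \left(0 - 3\right)^{2}\right)^{2} = \left(-131 + \left(-3\right)^{2}\right)^{2} = \left(-131 + 9\right)^{2} = \left(-122\right)^{2} = 14884$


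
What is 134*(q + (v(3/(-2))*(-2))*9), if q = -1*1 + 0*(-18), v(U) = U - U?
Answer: -134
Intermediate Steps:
v(U) = 0
q = -1 (q = -1 + 0 = -1)
134*(q + (v(3/(-2))*(-2))*9) = 134*(-1 + (0*(-2))*9) = 134*(-1 + 0*9) = 134*(-1 + 0) = 134*(-1) = -134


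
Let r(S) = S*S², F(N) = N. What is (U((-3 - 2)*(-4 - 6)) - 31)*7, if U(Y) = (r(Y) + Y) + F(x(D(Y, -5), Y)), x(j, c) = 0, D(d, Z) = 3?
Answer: 875133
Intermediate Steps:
r(S) = S³
U(Y) = Y + Y³ (U(Y) = (Y³ + Y) + 0 = (Y + Y³) + 0 = Y + Y³)
(U((-3 - 2)*(-4 - 6)) - 31)*7 = (((-3 - 2)*(-4 - 6) + ((-3 - 2)*(-4 - 6))³) - 31)*7 = ((-5*(-10) + (-5*(-10))³) - 31)*7 = ((50 + 50³) - 31)*7 = ((50 + 125000) - 31)*7 = (125050 - 31)*7 = 125019*7 = 875133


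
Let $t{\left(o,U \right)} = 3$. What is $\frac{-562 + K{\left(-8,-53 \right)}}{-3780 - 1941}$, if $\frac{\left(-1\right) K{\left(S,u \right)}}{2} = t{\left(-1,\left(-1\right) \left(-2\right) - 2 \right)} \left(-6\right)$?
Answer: $\frac{526}{5721} \approx 0.091942$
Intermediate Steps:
$K{\left(S,u \right)} = 36$ ($K{\left(S,u \right)} = - 2 \cdot 3 \left(-6\right) = \left(-2\right) \left(-18\right) = 36$)
$\frac{-562 + K{\left(-8,-53 \right)}}{-3780 - 1941} = \frac{-562 + 36}{-3780 - 1941} = - \frac{526}{-5721} = \left(-526\right) \left(- \frac{1}{5721}\right) = \frac{526}{5721}$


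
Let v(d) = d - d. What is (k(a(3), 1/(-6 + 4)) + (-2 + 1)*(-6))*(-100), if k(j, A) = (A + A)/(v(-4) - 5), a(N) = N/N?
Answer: -620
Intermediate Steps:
v(d) = 0
a(N) = 1
k(j, A) = -2*A/5 (k(j, A) = (A + A)/(0 - 5) = (2*A)/(-5) = (2*A)*(-⅕) = -2*A/5)
(k(a(3), 1/(-6 + 4)) + (-2 + 1)*(-6))*(-100) = (-2/(5*(-6 + 4)) + (-2 + 1)*(-6))*(-100) = (-⅖/(-2) - 1*(-6))*(-100) = (-⅖*(-½) + 6)*(-100) = (⅕ + 6)*(-100) = (31/5)*(-100) = -620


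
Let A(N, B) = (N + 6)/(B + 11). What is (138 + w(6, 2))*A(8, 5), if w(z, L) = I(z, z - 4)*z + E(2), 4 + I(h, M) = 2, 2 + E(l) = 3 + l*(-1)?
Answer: 875/8 ≈ 109.38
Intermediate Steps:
E(l) = 1 - l (E(l) = -2 + (3 + l*(-1)) = -2 + (3 - l) = 1 - l)
I(h, M) = -2 (I(h, M) = -4 + 2 = -2)
A(N, B) = (6 + N)/(11 + B)
w(z, L) = -1 - 2*z (w(z, L) = -2*z + (1 - 1*2) = -2*z + (1 - 2) = -2*z - 1 = -1 - 2*z)
(138 + w(6, 2))*A(8, 5) = (138 + (-1 - 2*6))*((6 + 8)/(11 + 5)) = (138 + (-1 - 12))*(14/16) = (138 - 13)*((1/16)*14) = 125*(7/8) = 875/8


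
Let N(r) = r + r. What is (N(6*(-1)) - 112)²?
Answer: 15376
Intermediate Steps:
N(r) = 2*r
(N(6*(-1)) - 112)² = (2*(6*(-1)) - 112)² = (2*(-6) - 112)² = (-12 - 112)² = (-124)² = 15376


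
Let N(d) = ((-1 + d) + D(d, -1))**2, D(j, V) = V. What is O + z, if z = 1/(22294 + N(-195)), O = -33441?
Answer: -2043345422/61103 ≈ -33441.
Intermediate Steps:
N(d) = (-2 + d)**2 (N(d) = ((-1 + d) - 1)**2 = (-2 + d)**2)
z = 1/61103 (z = 1/(22294 + (-2 - 195)**2) = 1/(22294 + (-197)**2) = 1/(22294 + 38809) = 1/61103 ≈ 1.6366e-5)
O + z = -33441 + 1/61103 = -2043345422/61103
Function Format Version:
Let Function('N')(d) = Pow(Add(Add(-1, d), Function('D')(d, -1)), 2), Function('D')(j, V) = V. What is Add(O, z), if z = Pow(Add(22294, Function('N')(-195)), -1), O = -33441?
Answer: Rational(-2043345422, 61103) ≈ -33441.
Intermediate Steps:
Function('N')(d) = Pow(Add(-2, d), 2) (Function('N')(d) = Pow(Add(Add(-1, d), -1), 2) = Pow(Add(-2, d), 2))
z = Rational(1, 61103) (z = Pow(Add(22294, Pow(Add(-2, -195), 2)), -1) = Pow(Add(22294, Pow(-197, 2)), -1) = Pow(Add(22294, 38809), -1) = Pow(61103, -1) = Rational(1, 61103) ≈ 1.6366e-5)
Add(O, z) = Add(-33441, Rational(1, 61103)) = Rational(-2043345422, 61103)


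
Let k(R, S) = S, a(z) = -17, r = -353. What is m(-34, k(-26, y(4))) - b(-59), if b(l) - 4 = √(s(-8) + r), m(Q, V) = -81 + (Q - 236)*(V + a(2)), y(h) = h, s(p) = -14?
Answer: 3425 - I*√367 ≈ 3425.0 - 19.157*I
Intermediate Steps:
m(Q, V) = -81 + (-236 + Q)*(-17 + V) (m(Q, V) = -81 + (Q - 236)*(V - 17) = -81 + (-236 + Q)*(-17 + V))
b(l) = 4 + I*√367 (b(l) = 4 + √(-14 - 353) = 4 + √(-367) = 4 + I*√367)
m(-34, k(-26, y(4))) - b(-59) = (3931 - 236*4 - 17*(-34) - 34*4) - (4 + I*√367) = (3931 - 944 + 578 - 136) + (-4 - I*√367) = 3429 + (-4 - I*√367) = 3425 - I*√367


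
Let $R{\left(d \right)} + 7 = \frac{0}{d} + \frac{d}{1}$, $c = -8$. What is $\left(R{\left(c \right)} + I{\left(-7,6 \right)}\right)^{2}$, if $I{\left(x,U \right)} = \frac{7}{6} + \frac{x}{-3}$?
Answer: $\frac{529}{4} \approx 132.25$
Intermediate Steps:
$I{\left(x,U \right)} = \frac{7}{6} - \frac{x}{3}$ ($I{\left(x,U \right)} = 7 \cdot \frac{1}{6} + x \left(- \frac{1}{3}\right) = \frac{7}{6} - \frac{x}{3}$)
$R{\left(d \right)} = -7 + d$ ($R{\left(d \right)} = -7 + \left(\frac{0}{d} + \frac{d}{1}\right) = -7 + \left(0 + d 1\right) = -7 + \left(0 + d\right) = -7 + d$)
$\left(R{\left(c \right)} + I{\left(-7,6 \right)}\right)^{2} = \left(\left(-7 - 8\right) + \left(\frac{7}{6} - - \frac{7}{3}\right)\right)^{2} = \left(-15 + \left(\frac{7}{6} + \frac{7}{3}\right)\right)^{2} = \left(-15 + \frac{7}{2}\right)^{2} = \left(- \frac{23}{2}\right)^{2} = \frac{529}{4}$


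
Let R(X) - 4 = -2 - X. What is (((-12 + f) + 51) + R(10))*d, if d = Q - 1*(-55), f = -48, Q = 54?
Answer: -1853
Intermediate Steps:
R(X) = 2 - X (R(X) = 4 + (-2 - X) = 2 - X)
d = 109 (d = 54 - 1*(-55) = 54 + 55 = 109)
(((-12 + f) + 51) + R(10))*d = (((-12 - 48) + 51) + (2 - 1*10))*109 = ((-60 + 51) + (2 - 10))*109 = (-9 - 8)*109 = -17*109 = -1853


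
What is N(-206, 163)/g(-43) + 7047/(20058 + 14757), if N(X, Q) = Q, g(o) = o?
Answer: -1790608/499015 ≈ -3.5883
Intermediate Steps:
N(-206, 163)/g(-43) + 7047/(20058 + 14757) = 163/(-43) + 7047/(20058 + 14757) = 163*(-1/43) + 7047/34815 = -163/43 + 7047*(1/34815) = -163/43 + 2349/11605 = -1790608/499015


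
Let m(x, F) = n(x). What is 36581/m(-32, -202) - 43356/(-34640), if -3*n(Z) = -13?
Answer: 950515287/112580 ≈ 8443.0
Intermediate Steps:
n(Z) = 13/3 (n(Z) = -⅓*(-13) = 13/3)
m(x, F) = 13/3
36581/m(-32, -202) - 43356/(-34640) = 36581/(13/3) - 43356/(-34640) = 36581*(3/13) - 43356*(-1/34640) = 109743/13 + 10839/8660 = 950515287/112580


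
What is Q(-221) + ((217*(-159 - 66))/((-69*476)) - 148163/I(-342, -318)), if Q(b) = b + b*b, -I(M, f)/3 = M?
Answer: 38894711099/802332 ≈ 48477.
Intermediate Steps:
I(M, f) = -3*M
Q(b) = b + b**2
Q(-221) + ((217*(-159 - 66))/((-69*476)) - 148163/I(-342, -318)) = -221*(1 - 221) + ((217*(-159 - 66))/((-69*476)) - 148163/((-3*(-342)))) = -221*(-220) + ((217*(-225))/(-32844) - 148163/1026) = 48620 + (-48825*(-1/32844) - 148163*1/1026) = 48620 + (2325/1564 - 148163/1026) = 48620 - 114670741/802332 = 38894711099/802332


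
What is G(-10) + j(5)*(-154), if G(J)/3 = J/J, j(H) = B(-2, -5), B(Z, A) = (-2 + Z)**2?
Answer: -2461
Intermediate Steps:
j(H) = 16 (j(H) = (-2 - 2)**2 = (-4)**2 = 16)
G(J) = 3 (G(J) = 3*(J/J) = 3*1 = 3)
G(-10) + j(5)*(-154) = 3 + 16*(-154) = 3 - 2464 = -2461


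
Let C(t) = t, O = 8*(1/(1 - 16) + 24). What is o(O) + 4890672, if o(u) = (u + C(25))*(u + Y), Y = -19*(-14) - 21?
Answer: 1121659309/225 ≈ 4.9852e+6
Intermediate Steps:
O = 2872/15 (O = 8*(1/(-15) + 24) = 8*(-1/15 + 24) = 8*(359/15) = 2872/15 ≈ 191.47)
Y = 245 (Y = 266 - 21 = 245)
o(u) = (25 + u)*(245 + u) (o(u) = (u + 25)*(u + 245) = (25 + u)*(245 + u))
o(O) + 4890672 = (6125 + (2872/15)² + 270*(2872/15)) + 4890672 = (6125 + 8248384/225 + 51696) + 4890672 = 21258109/225 + 4890672 = 1121659309/225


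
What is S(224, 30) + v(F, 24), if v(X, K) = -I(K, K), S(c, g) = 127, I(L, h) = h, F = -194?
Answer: 103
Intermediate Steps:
v(X, K) = -K
S(224, 30) + v(F, 24) = 127 - 1*24 = 127 - 24 = 103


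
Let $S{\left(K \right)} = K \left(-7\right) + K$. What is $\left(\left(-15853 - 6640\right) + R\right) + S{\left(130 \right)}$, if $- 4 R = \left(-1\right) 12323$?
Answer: $- \frac{80769}{4} \approx -20192.0$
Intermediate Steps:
$R = \frac{12323}{4}$ ($R = - \frac{\left(-1\right) 12323}{4} = \left(- \frac{1}{4}\right) \left(-12323\right) = \frac{12323}{4} \approx 3080.8$)
$S{\left(K \right)} = - 6 K$ ($S{\left(K \right)} = - 7 K + K = - 6 K$)
$\left(\left(-15853 - 6640\right) + R\right) + S{\left(130 \right)} = \left(\left(-15853 - 6640\right) + \frac{12323}{4}\right) - 780 = \left(-22493 + \frac{12323}{4}\right) - 780 = - \frac{77649}{4} - 780 = - \frac{80769}{4}$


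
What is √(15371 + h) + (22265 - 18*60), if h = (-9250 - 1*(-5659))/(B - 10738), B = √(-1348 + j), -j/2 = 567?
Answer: 21185 + √(15371 + 3591/(10738 - I*√2482)) ≈ 21309.0 + 6.3e-6*I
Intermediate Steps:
j = -1134 (j = -2*567 = -1134)
B = I*√2482 (B = √(-1348 - 1134) = √(-2482) = I*√2482 ≈ 49.82*I)
h = -3591/(-10738 + I*√2482) (h = (-9250 - 1*(-5659))/(I*√2482 - 10738) = (-9250 + 5659)/(-10738 + I*√2482) = -3591/(-10738 + I*√2482) ≈ 0.33441 + 0.0015515*I)
√(15371 + h) + (22265 - 18*60) = √(15371 + (19280079/57653563 + 3591*I*√2482/115307126)) + (22265 - 18*60) = √(886212196952/57653563 + 3591*I*√2482/115307126) + (22265 - 1*1080) = √(886212196952/57653563 + 3591*I*√2482/115307126) + (22265 - 1080) = √(886212196952/57653563 + 3591*I*√2482/115307126) + 21185 = 21185 + √(886212196952/57653563 + 3591*I*√2482/115307126)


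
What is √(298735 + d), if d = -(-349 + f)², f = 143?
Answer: √256299 ≈ 506.26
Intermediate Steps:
d = -42436 (d = -(-349 + 143)² = -1*(-206)² = -1*42436 = -42436)
√(298735 + d) = √(298735 - 42436) = √256299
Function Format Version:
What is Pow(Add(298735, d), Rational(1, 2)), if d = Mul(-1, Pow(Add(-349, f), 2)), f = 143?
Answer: Pow(256299, Rational(1, 2)) ≈ 506.26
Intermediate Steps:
d = -42436 (d = Mul(-1, Pow(Add(-349, 143), 2)) = Mul(-1, Pow(-206, 2)) = Mul(-1, 42436) = -42436)
Pow(Add(298735, d), Rational(1, 2)) = Pow(Add(298735, -42436), Rational(1, 2)) = Pow(256299, Rational(1, 2))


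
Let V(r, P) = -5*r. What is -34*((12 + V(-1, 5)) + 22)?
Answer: -1326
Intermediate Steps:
-34*((12 + V(-1, 5)) + 22) = -34*((12 - 5*(-1)) + 22) = -34*((12 + 5) + 22) = -34*(17 + 22) = -34*39 = -1326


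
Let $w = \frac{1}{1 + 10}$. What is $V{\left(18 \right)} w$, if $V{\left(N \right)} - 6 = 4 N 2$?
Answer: $\frac{150}{11} \approx 13.636$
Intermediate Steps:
$V{\left(N \right)} = 6 + 8 N$ ($V{\left(N \right)} = 6 + 4 N 2 = 6 + 8 N$)
$w = \frac{1}{11} \approx 0.090909$
$V{\left(18 \right)} w = \left(6 + 8 \cdot 18\right) \frac{1}{11} = \left(6 + 144\right) \frac{1}{11} = 150 \cdot \frac{1}{11} = \frac{150}{11}$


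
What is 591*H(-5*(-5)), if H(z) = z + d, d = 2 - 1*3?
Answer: 14184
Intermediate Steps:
d = -1 (d = 2 - 3 = -1)
H(z) = -1 + z (H(z) = z - 1 = -1 + z)
591*H(-5*(-5)) = 591*(-1 - 5*(-5)) = 591*(-1 + 25) = 591*24 = 14184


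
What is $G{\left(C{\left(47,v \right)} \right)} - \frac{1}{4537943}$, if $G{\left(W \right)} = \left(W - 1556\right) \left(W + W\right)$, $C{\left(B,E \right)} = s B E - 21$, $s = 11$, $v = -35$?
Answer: $\frac{3234445665265471}{4537943} \approx 7.1276 \cdot 10^{8}$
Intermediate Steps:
$C{\left(B,E \right)} = -21 + 11 B E$ ($C{\left(B,E \right)} = 11 B E - 21 = -21 + 11 B E$)
$G{\left(W \right)} = 2 W \left(-1556 + W\right)$ ($G{\left(W \right)} = \left(-1556 + W\right) 2 W = 2 W \left(-1556 + W\right)$)
$G{\left(C{\left(47,v \right)} \right)} - \frac{1}{4537943} = 2 \left(-21 + 11 \cdot 47 \left(-35\right)\right) \left(-1556 + \left(-21 + 11 \cdot 47 \left(-35\right)\right)\right) - \frac{1}{4537943} = 2 \left(-21 - 18095\right) \left(-1556 - 18116\right) - \frac{1}{4537943} = 2 \left(-18116\right) \left(-1556 - 18116\right) - \frac{1}{4537943} = 2 \left(-18116\right) \left(-19672\right) - \frac{1}{4537943} = 712755904 - \frac{1}{4537943} = \frac{3234445665265471}{4537943}$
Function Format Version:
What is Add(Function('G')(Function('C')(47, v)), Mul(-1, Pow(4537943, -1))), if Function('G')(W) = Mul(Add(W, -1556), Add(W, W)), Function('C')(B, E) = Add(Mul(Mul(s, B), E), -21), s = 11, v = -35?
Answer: Rational(3234445665265471, 4537943) ≈ 7.1276e+8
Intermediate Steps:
Function('C')(B, E) = Add(-21, Mul(11, B, E)) (Function('C')(B, E) = Add(Mul(Mul(11, B), E), -21) = Add(Mul(11, B, E), -21) = Add(-21, Mul(11, B, E)))
Function('G')(W) = Mul(2, W, Add(-1556, W)) (Function('G')(W) = Mul(Add(-1556, W), Mul(2, W)) = Mul(2, W, Add(-1556, W)))
Add(Function('G')(Function('C')(47, v)), Mul(-1, Pow(4537943, -1))) = Add(Mul(2, Add(-21, Mul(11, 47, -35)), Add(-1556, Add(-21, Mul(11, 47, -35)))), Mul(-1, Pow(4537943, -1))) = Add(Mul(2, Add(-21, -18095), Add(-1556, Add(-21, -18095))), Mul(-1, Rational(1, 4537943))) = Add(Mul(2, -18116, Add(-1556, -18116)), Rational(-1, 4537943)) = Add(Mul(2, -18116, -19672), Rational(-1, 4537943)) = Add(712755904, Rational(-1, 4537943)) = Rational(3234445665265471, 4537943)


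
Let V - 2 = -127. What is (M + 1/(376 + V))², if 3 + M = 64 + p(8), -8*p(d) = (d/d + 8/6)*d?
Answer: 1951784041/567009 ≈ 3442.2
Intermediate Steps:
V = -125 (V = 2 - 127 = -125)
p(d) = -7*d/24 (p(d) = -(d/d + 8/6)*d/8 = -(1 + 8*(⅙))*d/8 = -(1 + 4/3)*d/8 = -7*d/24)
M = 176/3 (M = -3 + (64 - 7/24*8) = -3 + (64 - 7/3) = -3 + 185/3 = 176/3 ≈ 58.667)
(M + 1/(376 + V))² = (176/3 + 1/(376 - 125))² = (176/3 + 1/251)² = (44179/753)² = 1951784041/567009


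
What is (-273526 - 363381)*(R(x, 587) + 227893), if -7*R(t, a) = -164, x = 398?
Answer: -1016130981405/7 ≈ -1.4516e+11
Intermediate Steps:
R(t, a) = 164/7 (R(t, a) = -⅐*(-164) = 164/7)
(-273526 - 363381)*(R(x, 587) + 227893) = (-273526 - 363381)*(164/7 + 227893) = -636907*1595415/7 = -1016130981405/7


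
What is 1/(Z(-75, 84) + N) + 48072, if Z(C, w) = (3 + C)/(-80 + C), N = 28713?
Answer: 213948618419/4450587 ≈ 48072.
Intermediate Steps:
Z(C, w) = (3 + C)/(-80 + C)
1/(Z(-75, 84) + N) + 48072 = 1/((3 - 75)/(-80 - 75) + 28713) + 48072 = 1/(-72/(-155) + 28713) + 48072 = 1/(-1/155*(-72) + 28713) + 48072 = 1/(72/155 + 28713) + 48072 = 1/(4450587/155) + 48072 = 155/4450587 + 48072 = 213948618419/4450587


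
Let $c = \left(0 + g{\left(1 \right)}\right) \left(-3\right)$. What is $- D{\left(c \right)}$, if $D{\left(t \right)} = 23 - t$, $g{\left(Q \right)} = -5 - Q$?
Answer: $-5$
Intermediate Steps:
$c = 18$ ($c = \left(0 - 6\right) \left(-3\right) = \left(-6\right) \left(-3\right) = 18$)
$- D{\left(c \right)} = - (23 - 18) = \left(-1\right) 5 = -5$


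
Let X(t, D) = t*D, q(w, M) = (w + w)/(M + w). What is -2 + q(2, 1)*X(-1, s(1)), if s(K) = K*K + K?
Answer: -14/3 ≈ -4.6667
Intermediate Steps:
s(K) = K + K**2 (s(K) = K**2 + K = K + K**2)
q(w, M) = 2*w/(M + w) (q(w, M) = (2*w)/(M + w) = 2*w/(M + w))
X(t, D) = D*t
-2 + q(2, 1)*X(-1, s(1)) = -2 + (2*2/(1 + 2))*((1*(1 + 1))*(-1)) = -2 + (2*2/3)*((1*2)*(-1)) = -2 + (2*2*(1/3))*(2*(-1)) = -2 + (4/3)*(-2) = -2 - 8/3 = -14/3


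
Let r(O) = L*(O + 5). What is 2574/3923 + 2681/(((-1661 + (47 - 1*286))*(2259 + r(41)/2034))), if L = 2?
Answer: 1603601102547/2446356515900 ≈ 0.65551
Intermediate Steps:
r(O) = 10 + 2*O (r(O) = 2*(O + 5) = 2*(5 + O) = 10 + 2*O)
2574/3923 + 2681/(((-1661 + (47 - 1*286))*(2259 + r(41)/2034))) = 2574/3923 + 2681/(((-1661 + (47 - 1*286))*(2259 + (10 + 2*41)/2034))) = 2574*(1/3923) + 2681/(((-1661 + (47 - 286))*(2259 + (10 + 82)*(1/2034)))) = 2574/3923 + 2681/(((-1661 - 239)*(2259 + 92*(1/2034)))) = 2574/3923 + 2681/((-1900*(2259 + 46/1017))) = 2574/3923 + 2681/((-1900*2297449/1017)) = 2574/3923 + 2681/(-4365153100/1017) = 2574/3923 + 2681*(-1017/4365153100) = 2574/3923 - 389511/623593300 = 1603601102547/2446356515900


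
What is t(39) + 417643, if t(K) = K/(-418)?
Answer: 174574735/418 ≈ 4.1764e+5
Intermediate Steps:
t(K) = -K/418 (t(K) = K*(-1/418) = -K/418)
t(39) + 417643 = -1/418*39 + 417643 = -39/418 + 417643 = 174574735/418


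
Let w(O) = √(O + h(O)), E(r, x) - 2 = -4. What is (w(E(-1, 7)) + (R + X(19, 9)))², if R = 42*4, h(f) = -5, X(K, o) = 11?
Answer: (179 + I*√7)² ≈ 32034.0 + 947.18*I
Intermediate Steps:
E(r, x) = -2 (E(r, x) = 2 - 4 = -2)
w(O) = √(-5 + O) (w(O) = √(O - 5) = √(-5 + O))
R = 168
(w(E(-1, 7)) + (R + X(19, 9)))² = (√(-5 - 2) + (168 + 11))² = (√(-7) + 179)² = (I*√7 + 179)² = (179 + I*√7)²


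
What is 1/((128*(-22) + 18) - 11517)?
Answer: -1/14315 ≈ -6.9857e-5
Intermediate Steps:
1/((128*(-22) + 18) - 11517) = 1/((-2816 + 18) - 11517) = 1/(-2798 - 11517) = 1/(-14315) = -1/14315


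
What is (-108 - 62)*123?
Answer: -20910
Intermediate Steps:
(-108 - 62)*123 = -170*123 = -20910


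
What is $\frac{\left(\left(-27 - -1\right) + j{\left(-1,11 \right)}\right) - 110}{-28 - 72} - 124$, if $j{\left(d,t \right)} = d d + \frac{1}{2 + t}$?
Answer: $- \frac{79723}{650} \approx -122.65$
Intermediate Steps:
$j{\left(d,t \right)} = d^{2} + \frac{1}{2 + t}$
$\frac{\left(\left(-27 - -1\right) + j{\left(-1,11 \right)}\right) - 110}{-28 - 72} - 124 = \frac{\left(\left(-27 - -1\right) + \frac{1 + 2 \left(-1\right)^{2} + 11 \left(-1\right)^{2}}{2 + 11}\right) - 110}{-28 - 72} - 124 = \frac{\left(\left(-27 + 1\right) + \frac{1 + 2 \cdot 1 + 11 \cdot 1}{13}\right) - 110}{-100} - 124 = \left(\left(-26 + \frac{1 + 2 + 11}{13}\right) - 110\right) \left(- \frac{1}{100}\right) - 124 = \left(\left(-26 + \frac{1}{13} \cdot 14\right) - 110\right) \left(- \frac{1}{100}\right) - 124 = \left(\left(-26 + \frac{14}{13}\right) - 110\right) \left(- \frac{1}{100}\right) - 124 = \left(- \frac{324}{13} - 110\right) \left(- \frac{1}{100}\right) - 124 = \left(- \frac{1754}{13}\right) \left(- \frac{1}{100}\right) - 124 = \frac{877}{650} - 124 = - \frac{79723}{650}$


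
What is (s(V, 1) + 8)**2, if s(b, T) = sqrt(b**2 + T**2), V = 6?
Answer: (8 + sqrt(37))**2 ≈ 198.32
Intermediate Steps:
s(b, T) = sqrt(T**2 + b**2)
(s(V, 1) + 8)**2 = (sqrt(1**2 + 6**2) + 8)**2 = (sqrt(1 + 36) + 8)**2 = (sqrt(37) + 8)**2 = (8 + sqrt(37))**2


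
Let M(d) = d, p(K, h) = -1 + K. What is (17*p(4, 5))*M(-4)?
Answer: -204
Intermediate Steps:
(17*p(4, 5))*M(-4) = (17*(-1 + 4))*(-4) = (17*3)*(-4) = 51*(-4) = -204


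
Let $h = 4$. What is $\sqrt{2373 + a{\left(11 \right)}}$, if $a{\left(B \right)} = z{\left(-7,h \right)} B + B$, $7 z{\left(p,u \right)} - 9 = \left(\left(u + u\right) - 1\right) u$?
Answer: $\frac{\sqrt{119665}}{7} \approx 49.418$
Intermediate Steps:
$z{\left(p,u \right)} = \frac{9}{7} + \frac{u \left(-1 + 2 u\right)}{7}$ ($z{\left(p,u \right)} = \frac{9}{7} + \frac{\left(\left(u + u\right) - 1\right) u}{7} = \frac{9}{7} + \frac{\left(2 u - 1\right) u}{7} = \frac{9}{7} + \frac{\left(-1 + 2 u\right) u}{7} = \frac{9}{7} + \frac{u \left(-1 + 2 u\right)}{7}$)
$a{\left(B \right)} = \frac{44 B}{7}$ ($a{\left(B \right)} = \left(\frac{9}{7} - \frac{4}{7} + \frac{2 \cdot 4^{2}}{7}\right) B + B = \left(\frac{9}{7} - \frac{4}{7} + \frac{2}{7} \cdot 16\right) B + B = \left(\frac{9}{7} - \frac{4}{7} + \frac{32}{7}\right) B + B = \frac{37 B}{7} + B = \frac{44 B}{7}$)
$\sqrt{2373 + a{\left(11 \right)}} = \sqrt{2373 + \frac{44}{7} \cdot 11} = \sqrt{2373 + \frac{484}{7}} = \sqrt{\frac{17095}{7}} = \frac{\sqrt{119665}}{7}$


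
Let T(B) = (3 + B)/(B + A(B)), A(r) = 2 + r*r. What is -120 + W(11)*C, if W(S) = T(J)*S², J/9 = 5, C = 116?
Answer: 53136/259 ≈ 205.16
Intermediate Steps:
J = 45 (J = 9*5 = 45)
A(r) = 2 + r²
T(B) = (3 + B)/(2 + B + B²) (T(B) = (3 + B)/(B + (2 + B²)) = (3 + B)/(2 + B + B²))
W(S) = 6*S²/259 (W(S) = ((3 + 45)/(2 + 45 + 45²))*S² = (48/(2 + 45 + 2025))*S² = (48/2072)*S² = ((1/2072)*48)*S² = 6*S²/259)
-120 + W(11)*C = -120 + ((6/259)*11²)*116 = -120 + ((6/259)*121)*116 = -120 + (726/259)*116 = -120 + 84216/259 = 53136/259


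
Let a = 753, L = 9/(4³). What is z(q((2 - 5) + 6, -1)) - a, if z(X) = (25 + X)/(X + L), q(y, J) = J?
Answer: -42951/55 ≈ -780.93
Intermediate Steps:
L = 9/64 ≈ 0.14063
z(X) = (25 + X)/(9/64 + X) (z(X) = (25 + X)/(X + 9/64) = (25 + X)/(9/64 + X))
z(q((2 - 5) + 6, -1)) - a = 64*(25 - 1)/(9 + 64*(-1)) - 1*753 = 64*24/(9 - 64) - 753 = 64*24/(-55) - 753 = 64*(-1/55)*24 - 753 = -1536/55 - 753 = -42951/55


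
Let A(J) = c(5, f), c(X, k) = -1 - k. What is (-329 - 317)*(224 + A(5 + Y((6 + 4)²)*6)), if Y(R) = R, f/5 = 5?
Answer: -127908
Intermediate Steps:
f = 25 (f = 5*5 = 25)
A(J) = -26 (A(J) = -1 - 1*25 = -1 - 25 = -26)
(-329 - 317)*(224 + A(5 + Y((6 + 4)²)*6)) = (-329 - 317)*(224 - 26) = -646*198 = -127908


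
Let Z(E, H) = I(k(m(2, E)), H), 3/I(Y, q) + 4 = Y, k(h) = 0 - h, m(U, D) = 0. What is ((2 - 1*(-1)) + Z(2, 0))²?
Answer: 81/16 ≈ 5.0625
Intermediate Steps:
k(h) = -h
I(Y, q) = 3/(-4 + Y)
Z(E, H) = -¾ (Z(E, H) = 3/(-4 - 1*0) = 3/(-4 + 0) = 3/(-4) = 3*(-¼) = -¾)
((2 - 1*(-1)) + Z(2, 0))² = ((2 - 1*(-1)) - ¾)² = ((2 + 1) - ¾)² = (3 - ¾)² = (9/4)² = 81/16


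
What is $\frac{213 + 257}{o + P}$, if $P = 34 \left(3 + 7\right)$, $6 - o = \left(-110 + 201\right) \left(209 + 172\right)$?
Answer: $- \frac{94}{6865} \approx -0.013693$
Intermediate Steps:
$o = -34665$ ($o = 6 - \left(-110 + 201\right) \left(209 + 172\right) = 6 - 91 \cdot 381 = 6 - 34671 = -34665$)
$P = 340$ ($P = 34 \cdot 10 = 340$)
$\frac{213 + 257}{o + P} = \frac{213 + 257}{-34665 + 340} = \frac{470}{-34325} = 470 \left(- \frac{1}{34325}\right) = - \frac{94}{6865}$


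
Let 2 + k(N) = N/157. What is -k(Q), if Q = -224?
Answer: 538/157 ≈ 3.4268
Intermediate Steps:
k(N) = -2 + N/157
-k(Q) = -(-2 + (1/157)*(-224)) = -(-2 - 224/157) = -1*(-538/157) = 538/157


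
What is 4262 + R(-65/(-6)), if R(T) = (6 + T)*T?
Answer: 159997/36 ≈ 4444.4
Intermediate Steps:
R(T) = T*(6 + T)
4262 + R(-65/(-6)) = 4262 + (-65/(-6))*(6 - 65/(-6)) = 4262 + (-65*(-⅙))*(6 - 65*(-⅙)) = 4262 + 65*(6 + 65/6)/6 = 4262 + (65/6)*(101/6) = 4262 + 6565/36 = 159997/36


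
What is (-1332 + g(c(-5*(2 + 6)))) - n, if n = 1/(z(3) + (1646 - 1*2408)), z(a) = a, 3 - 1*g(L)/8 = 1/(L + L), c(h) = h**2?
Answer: -397109159/303600 ≈ -1308.0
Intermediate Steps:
g(L) = 24 - 4/L (g(L) = 24 - 8/(L + L) = 24 - 8*1/(2*L) = 24 - 4/L)
n = -1/759 (n = 1/(3 + (1646 - 1*2408)) = 1/(3 + (1646 - 2408)) = 1/(3 - 762) = 1/(-759) = -1/759 ≈ -0.0013175)
(-1332 + g(c(-5*(2 + 6)))) - n = (-1332 + (24 - 4*1/(25*(2 + 6)**2))) - 1*(-1/759) = (-1332 + (24 - 4/((-5*8)**2))) + 1/759 = (-1332 + (24 - 4/((-40)**2))) + 1/759 = (-1332 + (24 - 4/1600)) + 1/759 = (-1332 + (24 - 4*1/1600)) + 1/759 = (-1332 + (24 - 1/400)) + 1/759 = (-1332 + 9599/400) + 1/759 = -523201/400 + 1/759 = -397109159/303600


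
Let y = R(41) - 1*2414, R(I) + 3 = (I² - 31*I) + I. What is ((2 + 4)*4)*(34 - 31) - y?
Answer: 2038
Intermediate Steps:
R(I) = -3 + I² - 30*I (R(I) = -3 + ((I² - 31*I) + I) = -3 + (I² - 30*I) = -3 + I² - 30*I)
y = -1966 (y = (-3 + 41² - 30*41) - 1*2414 = (-3 + 1681 - 1230) - 2414 = 448 - 2414 = -1966)
((2 + 4)*4)*(34 - 31) - y = ((2 + 4)*4)*(34 - 31) - 1*(-1966) = (6*4)*3 + 1966 = 24*3 + 1966 = 72 + 1966 = 2038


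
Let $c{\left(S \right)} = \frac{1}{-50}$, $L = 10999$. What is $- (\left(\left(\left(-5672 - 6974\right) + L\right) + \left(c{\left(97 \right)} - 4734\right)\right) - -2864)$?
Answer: $\frac{175851}{50} \approx 3517.0$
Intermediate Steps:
$c{\left(S \right)} = - \frac{1}{50}$
$- (\left(\left(\left(-5672 - 6974\right) + L\right) + \left(c{\left(97 \right)} - 4734\right)\right) - -2864) = - (\left(\left(\left(-5672 - 6974\right) + 10999\right) - \frac{236701}{50}\right) - -2864) = - (\left(\left(-12646 + 10999\right) - \frac{236701}{50}\right) + 2864) = - (\left(-1647 - \frac{236701}{50}\right) + 2864) = - (- \frac{319051}{50} + 2864) = \left(-1\right) \left(- \frac{175851}{50}\right) = \frac{175851}{50}$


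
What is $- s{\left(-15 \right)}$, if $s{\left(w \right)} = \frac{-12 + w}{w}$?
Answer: $- \frac{9}{5} \approx -1.8$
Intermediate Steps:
$s{\left(w \right)} = \frac{-12 + w}{w}$
$- s{\left(-15 \right)} = - \frac{-12 - 15}{-15} = - \frac{\left(-1\right) \left(-27\right)}{15} = \left(-1\right) \frac{9}{5} = - \frac{9}{5}$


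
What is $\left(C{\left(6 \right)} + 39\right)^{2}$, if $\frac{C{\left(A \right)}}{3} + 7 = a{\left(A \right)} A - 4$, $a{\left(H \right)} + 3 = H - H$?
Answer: $2304$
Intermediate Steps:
$a{\left(H \right)} = -3$ ($a{\left(H \right)} = -3 + \left(H - H\right) = -3 + 0 = -3$)
$C{\left(A \right)} = -33 - 9 A$ ($C{\left(A \right)} = -21 + 3 \left(- 3 A - 4\right) = -21 + 3 \left(-4 - 3 A\right) = -21 - \left(12 + 9 A\right) = -33 - 9 A$)
$\left(C{\left(6 \right)} + 39\right)^{2} = \left(\left(-33 - 54\right) + 39\right)^{2} = \left(-87 + 39\right)^{2} = \left(-48\right)^{2} = 2304$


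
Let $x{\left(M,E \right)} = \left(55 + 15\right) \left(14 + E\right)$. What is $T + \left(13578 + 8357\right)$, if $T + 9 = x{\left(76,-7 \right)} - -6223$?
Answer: $28639$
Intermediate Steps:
$x{\left(M,E \right)} = 980 + 70 E$ ($x{\left(M,E \right)} = 70 \left(14 + E\right) = 980 + 70 E$)
$T = 6704$ ($T = -9 + \left(\left(980 + 70 \left(-7\right)\right) - -6223\right) = -9 + \left(\left(980 - 490\right) + 6223\right) = -9 + \left(490 + 6223\right) = -9 + 6713 = 6704$)
$T + \left(13578 + 8357\right) = 6704 + \left(13578 + 8357\right) = 6704 + 21935 = 28639$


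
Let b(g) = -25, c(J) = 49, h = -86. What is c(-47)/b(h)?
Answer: -49/25 ≈ -1.9600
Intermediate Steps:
c(-47)/b(h) = 49/(-25) = 49*(-1/25) = -49/25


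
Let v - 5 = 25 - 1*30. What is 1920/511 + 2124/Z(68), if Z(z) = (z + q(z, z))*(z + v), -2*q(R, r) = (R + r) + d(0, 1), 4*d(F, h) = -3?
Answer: 756216/8687 ≈ 87.052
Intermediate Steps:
d(F, h) = -¾ (d(F, h) = (¼)*(-3) = -¾)
v = 0 (v = 5 + (25 - 1*30) = 5 + (25 - 30) = 5 - 5 = 0)
q(R, r) = 3/8 - R/2 - r/2 (q(R, r) = -((R + r) - ¾)/2 = -(-¾ + R + r)/2 = 3/8 - R/2 - r/2)
Z(z) = 3*z/8 (Z(z) = (z + (3/8 - z/2 - z/2))*(z + 0) = (z + (3/8 - z))*z = 3*z/8)
1920/511 + 2124/Z(68) = 1920/511 + 2124/(((3/8)*68)) = 1920*(1/511) + 2124/(51/2) = 1920/511 + 2124*(2/51) = 1920/511 + 1416/17 = 756216/8687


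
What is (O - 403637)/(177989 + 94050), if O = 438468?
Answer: 34831/272039 ≈ 0.12804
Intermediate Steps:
(O - 403637)/(177989 + 94050) = (438468 - 403637)/(177989 + 94050) = 34831/272039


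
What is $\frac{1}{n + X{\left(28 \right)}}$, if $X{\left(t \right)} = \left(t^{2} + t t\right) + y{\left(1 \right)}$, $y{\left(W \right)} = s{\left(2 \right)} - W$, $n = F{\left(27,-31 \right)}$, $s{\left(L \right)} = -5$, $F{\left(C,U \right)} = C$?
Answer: $\frac{1}{1589} \approx 0.00062933$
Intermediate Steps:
$n = 27$
$y{\left(W \right)} = -5 - W$
$X{\left(t \right)} = -6 + 2 t^{2}$ ($X{\left(t \right)} = \left(t^{2} + t t\right) - 6 = \left(t^{2} + t^{2}\right) - 6 = 2 t^{2} - 6 = -6 + 2 t^{2}$)
$\frac{1}{n + X{\left(28 \right)}} = \frac{1}{27 - \left(6 - 2 \cdot 28^{2}\right)} = \frac{1}{27 + \left(-6 + 2 \cdot 784\right)} = \frac{1}{27 + \left(-6 + 1568\right)} = \frac{1}{27 + 1562} = \frac{1}{1589}$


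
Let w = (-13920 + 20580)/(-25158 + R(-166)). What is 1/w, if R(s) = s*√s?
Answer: -4193/1110 - 83*I*√166/3330 ≈ -3.7775 - 0.32114*I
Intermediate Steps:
R(s) = s^(3/2)
w = 6660/(-25158 - 166*I*√166) (w = (-13920 + 20580)/(-25158 + (-166)^(3/2)) = 6660/(-25158 - 166*I*√166) ≈ -0.26283 + 0.022344*I)
1/w = 1/(-8377614/31874963 + 55278*I*√166/31874963)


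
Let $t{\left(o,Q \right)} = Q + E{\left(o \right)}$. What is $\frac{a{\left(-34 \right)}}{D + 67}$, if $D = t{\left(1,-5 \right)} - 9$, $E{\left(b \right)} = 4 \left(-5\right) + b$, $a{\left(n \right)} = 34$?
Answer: $1$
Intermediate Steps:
$E{\left(b \right)} = -20 + b$
$t{\left(o,Q \right)} = -20 + Q + o$ ($t{\left(o,Q \right)} = Q + \left(-20 + o\right) = -20 + Q + o$)
$D = -33$ ($D = \left(-20 - 5 + 1\right) - 9 = -24 - 9 = -33$)
$\frac{a{\left(-34 \right)}}{D + 67} = \frac{1}{-33 + 67} \cdot 34 = \frac{1}{34} \cdot 34 = 1$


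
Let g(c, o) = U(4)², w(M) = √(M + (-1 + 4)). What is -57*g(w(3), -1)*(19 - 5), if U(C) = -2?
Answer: -3192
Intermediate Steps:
w(M) = √(3 + M) (w(M) = √(M + 3) = √(3 + M))
g(c, o) = 4 (g(c, o) = (-2)² = 4)
-57*g(w(3), -1)*(19 - 5) = -228*(19 - 5) = -228*14 = -57*56 = -3192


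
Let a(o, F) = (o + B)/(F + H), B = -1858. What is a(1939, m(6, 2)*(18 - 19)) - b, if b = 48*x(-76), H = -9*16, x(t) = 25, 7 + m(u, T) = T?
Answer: -166881/139 ≈ -1200.6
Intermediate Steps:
m(u, T) = -7 + T
H = -144
b = 1200 (b = 48*25 = 1200)
a(o, F) = (-1858 + o)/(-144 + F) (a(o, F) = (o - 1858)/(F - 144) = (-1858 + o)/(-144 + F))
a(1939, m(6, 2)*(18 - 19)) - b = (-1858 + 1939)/(-144 + (-7 + 2)*(18 - 19)) - 1*1200 = 81/(-144 - 5*(-1)) - 1200 = 81/(-144 + 5) - 1200 = 81/(-139) - 1200 = -1/139*81 - 1200 = -81/139 - 1200 = -166881/139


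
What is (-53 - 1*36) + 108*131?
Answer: 14059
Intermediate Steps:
(-53 - 1*36) + 108*131 = (-53 - 36) + 14148 = -89 + 14148 = 14059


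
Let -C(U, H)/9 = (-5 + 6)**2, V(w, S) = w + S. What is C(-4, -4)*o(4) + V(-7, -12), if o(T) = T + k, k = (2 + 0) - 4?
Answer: -37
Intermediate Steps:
V(w, S) = S + w
C(U, H) = -9 (C(U, H) = -9*(-5 + 6)**2 = -9*1**2 = -9*1 = -9)
k = -2 (k = 2 - 4 = -2)
o(T) = -2 + T (o(T) = T - 2 = -2 + T)
C(-4, -4)*o(4) + V(-7, -12) = -9*(-2 + 4) + (-12 - 7) = -9*2 - 19 = -18 - 19 = -37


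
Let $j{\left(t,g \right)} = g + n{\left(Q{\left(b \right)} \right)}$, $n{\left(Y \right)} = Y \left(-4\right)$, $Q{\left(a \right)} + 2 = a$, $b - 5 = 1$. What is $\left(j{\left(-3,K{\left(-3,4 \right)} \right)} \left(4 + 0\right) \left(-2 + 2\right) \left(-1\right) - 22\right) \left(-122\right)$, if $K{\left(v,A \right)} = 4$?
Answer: $2684$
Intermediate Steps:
$b = 6$ ($b = 5 + 1 = 6$)
$Q{\left(a \right)} = -2 + a$
$n{\left(Y \right)} = - 4 Y$
$j{\left(t,g \right)} = -16 + g$ ($j{\left(t,g \right)} = g - 4 \left(-2 + 6\right) = g - 16 = -16 + g$)
$\left(j{\left(-3,K{\left(-3,4 \right)} \right)} \left(4 + 0\right) \left(-2 + 2\right) \left(-1\right) - 22\right) \left(-122\right) = \left(\left(-16 + 4\right) \left(4 + 0\right) \left(-2 + 2\right) \left(-1\right) - 22\right) \left(-122\right) = \left(- 12 \cdot 4 \cdot 0 \left(-1\right) - 22\right) \left(-122\right) = \left(\left(-12\right) 0 \left(-1\right) - 22\right) \left(-122\right) = \left(0 \left(-1\right) - 22\right) \left(-122\right) = \left(0 - 22\right) \left(-122\right) = \left(-22\right) \left(-122\right) = 2684$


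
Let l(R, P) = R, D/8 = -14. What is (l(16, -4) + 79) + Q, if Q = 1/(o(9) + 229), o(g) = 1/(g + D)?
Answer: 2240773/23586 ≈ 95.004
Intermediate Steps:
D = -112 (D = 8*(-14) = -112)
o(g) = 1/(-112 + g) (o(g) = 1/(g - 112) = 1/(-112 + g))
Q = 103/23586 (Q = 1/(1/(-112 + 9) + 229) = 1/(1/(-103) + 229) = 1/(-1/103 + 229) = 1/(23586/103) = 103/23586 ≈ 0.0043670)
(l(16, -4) + 79) + Q = (16 + 79) + 103/23586 = 95 + 103/23586 = 2240773/23586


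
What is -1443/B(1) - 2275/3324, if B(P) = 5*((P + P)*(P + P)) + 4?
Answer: -404261/6648 ≈ -60.809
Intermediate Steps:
B(P) = 4 + 20*P² (B(P) = 5*((2*P)*(2*P)) + 4 = 5*(4*P²) + 4 = 20*P² + 4 = 4 + 20*P²)
-1443/B(1) - 2275/3324 = -1443/(4 + 20*1²) - 2275/3324 = -1443/(4 + 20*1) - 2275*1/3324 = -1443/(4 + 20) - 2275/3324 = -1443/24 - 2275/3324 = -1443*1/24 - 2275/3324 = -481/8 - 2275/3324 = -404261/6648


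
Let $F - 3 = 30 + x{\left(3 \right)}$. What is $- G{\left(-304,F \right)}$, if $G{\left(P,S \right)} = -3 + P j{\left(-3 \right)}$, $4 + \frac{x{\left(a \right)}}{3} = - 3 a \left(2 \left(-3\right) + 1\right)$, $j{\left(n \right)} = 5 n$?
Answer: $-4557$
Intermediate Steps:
$x{\left(a \right)} = -12 + 45 a$ ($x{\left(a \right)} = -12 + 3 - 3 a \left(2 \left(-3\right) + 1\right) = -12 + 3 - 3 a \left(-6 + 1\right) = -12 + 3 - 3 a \left(-5\right) = -12 + 3 \cdot 15 a = -12 + 45 a$)
$F = 156$ ($F = 3 + \left(30 + \left(-12 + 45 \cdot 3\right)\right) = 3 + \left(30 + \left(-12 + 135\right)\right) = 3 + \left(30 + 123\right) = 3 + 153 = 156$)
$G{\left(P,S \right)} = -3 - 15 P$ ($G{\left(P,S \right)} = -3 + P 5 \left(-3\right) = -3 + P \left(-15\right) = -3 - 15 P$)
$- G{\left(-304,F \right)} = - (-3 - -4560) = - (-3 + 4560) = \left(-1\right) 4557 = -4557$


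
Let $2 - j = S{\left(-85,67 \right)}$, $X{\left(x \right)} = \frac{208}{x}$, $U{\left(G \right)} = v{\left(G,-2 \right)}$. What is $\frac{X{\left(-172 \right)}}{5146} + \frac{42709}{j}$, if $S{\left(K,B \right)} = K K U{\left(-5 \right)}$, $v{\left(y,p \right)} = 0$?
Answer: $\frac{4725280999}{221278} \approx 21355.0$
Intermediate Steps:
$U{\left(G \right)} = 0$
$S{\left(K,B \right)} = 0$ ($S{\left(K,B \right)} = K K 0 = K^{2} \cdot 0 = 0$)
$j = 2$ ($j = 2 - 0 = 2 + 0 = 2$)
$\frac{X{\left(-172 \right)}}{5146} + \frac{42709}{j} = \frac{208 \frac{1}{-172}}{5146} + \frac{42709}{2} = 208 \left(- \frac{1}{172}\right) \frac{1}{5146} + 42709 \cdot \frac{1}{2} = \left(- \frac{52}{43}\right) \frac{1}{5146} + \frac{42709}{2} = - \frac{26}{110639} + \frac{42709}{2} = \frac{4725280999}{221278}$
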